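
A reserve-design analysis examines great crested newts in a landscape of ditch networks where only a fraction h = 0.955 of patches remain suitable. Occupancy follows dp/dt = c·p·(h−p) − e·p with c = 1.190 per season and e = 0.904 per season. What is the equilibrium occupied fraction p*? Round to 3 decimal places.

Setting dp/dt = 0 and dividing by p* gives c·(h−p*) = e.
So p* = h − e/c = 0.955 − 0.904/1.190 = 0.955 − 0.7597 = 0.1953.

0.195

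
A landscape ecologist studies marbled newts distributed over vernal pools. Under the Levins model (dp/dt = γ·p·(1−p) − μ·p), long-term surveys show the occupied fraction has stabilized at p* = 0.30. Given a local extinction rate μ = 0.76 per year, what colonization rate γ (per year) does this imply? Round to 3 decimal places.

At equilibrium γ(1−p*) = μ, so γ = μ/(1−p*).
γ = 0.76/(1 − 0.30) = 0.76/0.7000 = 1.0857.

1.086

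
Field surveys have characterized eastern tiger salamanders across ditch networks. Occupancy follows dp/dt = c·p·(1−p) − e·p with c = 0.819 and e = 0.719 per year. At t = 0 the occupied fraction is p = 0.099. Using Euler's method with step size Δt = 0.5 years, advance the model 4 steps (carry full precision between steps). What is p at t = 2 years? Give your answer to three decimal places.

0.103

Update rule: p ← p + [c·p·(1−p) − e·p]·Δt with Δt = 0.5.
  1  |  dp/dt·Δt = +0.000936  |  p_1 = 0.099936
  2  |  dp/dt·Δt = +0.000907  |  p_2 = 0.100844
  3  |  dp/dt·Δt = +0.000878  |  p_3 = 0.101721
  4  |  dp/dt·Δt = +0.000849  |  p_4 = 0.102570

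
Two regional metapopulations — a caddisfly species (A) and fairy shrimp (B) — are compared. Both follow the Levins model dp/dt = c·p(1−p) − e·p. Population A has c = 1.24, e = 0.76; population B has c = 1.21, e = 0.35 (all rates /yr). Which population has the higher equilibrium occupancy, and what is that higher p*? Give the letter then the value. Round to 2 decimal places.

A: p*_A = 1 − 0.76/1.24 = 0.3871.
B: p*_B = 1 − 0.35/1.21 = 0.7107.
B is higher at 0.7107.

B, 0.71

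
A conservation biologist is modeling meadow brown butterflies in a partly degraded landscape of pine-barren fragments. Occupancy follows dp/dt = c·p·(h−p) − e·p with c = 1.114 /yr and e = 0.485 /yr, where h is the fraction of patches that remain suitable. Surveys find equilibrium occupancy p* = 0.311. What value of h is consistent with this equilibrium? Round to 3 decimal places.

0.746

At equilibrium c(h−p*) = e, so h = p* + e/c.
h = 0.311 + 0.485/1.114 = 0.311 + 0.4354 = 0.7464.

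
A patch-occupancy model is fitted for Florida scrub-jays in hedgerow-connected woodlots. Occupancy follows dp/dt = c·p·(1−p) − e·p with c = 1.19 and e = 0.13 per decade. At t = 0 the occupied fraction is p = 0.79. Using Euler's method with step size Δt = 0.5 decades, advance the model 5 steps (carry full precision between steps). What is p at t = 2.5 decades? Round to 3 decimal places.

Update rule: p ← p + [c·p·(1−p) − e·p]·Δt with Δt = 0.5.
step 1: Δp = +0.04736, p = 0.83736
step 2: Δp = +0.02660, p = 0.86396
step 3: Δp = +0.01377, p = 0.87774
step 4: Δp = +0.00680, p = 0.88454
step 5: Δp = +0.00327, p = 0.88781

0.888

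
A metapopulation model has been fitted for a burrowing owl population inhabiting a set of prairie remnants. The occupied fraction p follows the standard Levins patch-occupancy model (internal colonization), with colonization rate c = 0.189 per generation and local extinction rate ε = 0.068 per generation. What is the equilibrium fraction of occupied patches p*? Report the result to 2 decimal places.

At equilibrium, colonization balances extinction: c·p*·(1−p*) = ε·p*.
So p* = 1 − ε/c = 1 − 0.068/0.189 = 1 − 0.3598 = 0.6402.

0.64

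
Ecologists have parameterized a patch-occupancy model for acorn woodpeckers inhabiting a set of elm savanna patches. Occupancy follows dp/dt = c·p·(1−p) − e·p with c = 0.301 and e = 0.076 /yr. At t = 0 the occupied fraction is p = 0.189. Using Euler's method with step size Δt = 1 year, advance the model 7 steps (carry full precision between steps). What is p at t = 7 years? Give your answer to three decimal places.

0.459

Update rule: p ← p + [c·p·(1−p) − e·p]·Δt with Δt = 1.
step 1: Δp = +0.03177, p = 0.22077
step 2: Δp = +0.03500, p = 0.25578
step 3: Δp = +0.03786, p = 0.29363
step 4: Δp = +0.04012, p = 0.33375
step 5: Δp = +0.04157, p = 0.37531
step 6: Δp = +0.04205, p = 0.41736
step 7: Δp = +0.04147, p = 0.45884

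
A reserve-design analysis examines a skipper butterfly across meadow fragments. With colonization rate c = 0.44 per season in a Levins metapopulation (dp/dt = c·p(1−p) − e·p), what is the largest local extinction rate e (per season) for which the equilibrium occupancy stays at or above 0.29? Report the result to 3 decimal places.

0.312

1 − e/c ≥ 0.29 ⇒ e ≤ c(1 − 0.29) = 0.44 × 0.7100.
e_max = 0.3124.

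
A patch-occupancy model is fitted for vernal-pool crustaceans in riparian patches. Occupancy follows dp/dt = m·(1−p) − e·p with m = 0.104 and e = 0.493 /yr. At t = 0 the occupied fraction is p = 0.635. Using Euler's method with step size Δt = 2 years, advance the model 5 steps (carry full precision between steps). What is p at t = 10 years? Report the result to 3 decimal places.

0.174

Update rule: p ← p + [m·(1−p) − e·p]·Δt with Δt = 2.
p: 0.63500 → 0.08481  (Δp = -0.55019)
p: 0.08481 → 0.19155  (Δp = +0.10674)
p: 0.19155 → 0.17084  (Δp = -0.02071)
p: 0.17084 → 0.17486  (Δp = +0.00402)
p: 0.17486 → 0.17408  (Δp = -0.00078)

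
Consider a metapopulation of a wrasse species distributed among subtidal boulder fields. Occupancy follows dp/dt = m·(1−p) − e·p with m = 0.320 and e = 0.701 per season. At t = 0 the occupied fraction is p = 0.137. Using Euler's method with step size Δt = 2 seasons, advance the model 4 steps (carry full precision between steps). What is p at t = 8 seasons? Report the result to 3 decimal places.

Update rule: p ← p + [m·(1−p) − e·p]·Δt with Δt = 2.
  1  |  dp/dt·Δt = +0.360246  |  p_1 = 0.497246
  2  |  dp/dt·Δt = -0.375376  |  p_2 = 0.121870
  3  |  dp/dt·Δt = +0.391142  |  p_3 = 0.513012
  4  |  dp/dt·Δt = -0.407570  |  p_4 = 0.105442

0.105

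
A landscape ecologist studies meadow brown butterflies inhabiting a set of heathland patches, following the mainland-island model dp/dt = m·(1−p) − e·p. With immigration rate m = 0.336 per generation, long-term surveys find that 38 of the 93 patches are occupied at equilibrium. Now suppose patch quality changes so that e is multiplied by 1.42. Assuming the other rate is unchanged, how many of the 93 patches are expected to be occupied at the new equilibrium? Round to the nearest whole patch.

Observed p* = 38/93 = 0.40860.
Balance m(1−p*) = e·p* gives e = m(1−p*)/p* = 0.336×0.59140/0.40860 = 0.48632.
New p* = m/(m+e) = 0.33600/(0.33600+0.69057) = 0.32730.
Expected occupied = 93 × 0.32730 = 30.44 ≈ 30.

30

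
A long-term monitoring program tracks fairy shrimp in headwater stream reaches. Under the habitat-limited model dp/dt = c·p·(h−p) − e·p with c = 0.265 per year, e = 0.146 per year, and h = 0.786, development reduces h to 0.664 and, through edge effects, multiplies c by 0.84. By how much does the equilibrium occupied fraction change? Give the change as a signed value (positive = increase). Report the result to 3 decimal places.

Before: p* = h − e/c = 0.786 − 0.146/0.265 = 0.786 − 0.5509 = 0.2351.
After: c = 0.2226, e = 0.146, h = 0.664; p* = 0.664 − 0.146/0.2226 = 0.0081.
Δp* = 0.0081 − 0.2351 = -0.2269.

-0.227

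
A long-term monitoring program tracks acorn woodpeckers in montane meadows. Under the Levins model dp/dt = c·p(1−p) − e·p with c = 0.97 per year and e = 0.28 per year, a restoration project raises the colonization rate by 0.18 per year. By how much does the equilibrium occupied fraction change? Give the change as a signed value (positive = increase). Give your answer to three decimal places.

0.045

Before: p* = 1 − 0.28/0.97 = 0.7113.
After the change, c = 1.15, e = 0.28, so p* = 1 − 0.28/1.15 = 0.7565.
Δp* = 0.7565 − 0.7113 = +0.0452.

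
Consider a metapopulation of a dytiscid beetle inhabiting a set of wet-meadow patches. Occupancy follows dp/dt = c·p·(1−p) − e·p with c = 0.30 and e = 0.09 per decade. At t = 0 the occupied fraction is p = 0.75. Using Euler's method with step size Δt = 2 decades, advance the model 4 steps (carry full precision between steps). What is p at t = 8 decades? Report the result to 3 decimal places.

Update rule: p ← p + [c·p·(1−p) − e·p]·Δt with Δt = 2.
step 1: Δp = -0.02250, p = 0.72750
step 2: Δp = -0.01200, p = 0.71550
step 3: Δp = -0.00665, p = 0.70884
step 4: Δp = -0.00376, p = 0.70508

0.705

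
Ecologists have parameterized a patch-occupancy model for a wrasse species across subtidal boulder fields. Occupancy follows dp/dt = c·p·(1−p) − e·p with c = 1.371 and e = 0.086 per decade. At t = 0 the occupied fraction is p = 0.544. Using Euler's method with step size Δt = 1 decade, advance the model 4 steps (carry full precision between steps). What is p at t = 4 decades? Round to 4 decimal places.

0.9385

Update rule: p ← p + [c·p·(1−p) − e·p]·Δt with Δt = 1.
p: 0.54400 → 0.83731  (Δp = +0.29331)
p: 0.83731 → 0.95206  (Δp = +0.11475)
p: 0.95206 → 0.93276  (Δp = -0.01930)
p: 0.93276 → 0.93853  (Δp = +0.00577)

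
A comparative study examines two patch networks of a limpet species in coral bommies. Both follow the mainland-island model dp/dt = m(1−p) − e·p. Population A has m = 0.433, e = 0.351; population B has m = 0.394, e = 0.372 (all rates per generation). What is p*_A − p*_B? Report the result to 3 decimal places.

0.038

A: p*_A = m/(m+e) = 0.433/0.7840 = 0.5523.
B: p*_B = 0.394/0.7660 = 0.5144.
p*_A − p*_B = 0.5523 − 0.5144 = 0.0379.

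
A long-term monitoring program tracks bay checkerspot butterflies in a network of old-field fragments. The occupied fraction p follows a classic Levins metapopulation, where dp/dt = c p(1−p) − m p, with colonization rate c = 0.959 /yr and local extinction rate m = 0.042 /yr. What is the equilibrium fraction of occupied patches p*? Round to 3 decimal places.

Setting dp/dt = 0 and dividing through by p* gives c·(1−p*) = m.
So p* = 1 − m/c = 1 − 0.042/0.959 = 1 − 0.0438 = 0.9562.

0.956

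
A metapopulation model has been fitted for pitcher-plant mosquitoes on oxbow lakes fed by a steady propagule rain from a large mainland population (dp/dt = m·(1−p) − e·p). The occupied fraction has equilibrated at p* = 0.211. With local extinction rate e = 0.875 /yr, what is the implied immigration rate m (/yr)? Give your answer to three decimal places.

0.234

At equilibrium m(1−p*) = e·p*, so m = e·p*/(1−p*).
m = 0.875 × 0.211 / 0.7890 = 0.1846/0.7890 = 0.2340.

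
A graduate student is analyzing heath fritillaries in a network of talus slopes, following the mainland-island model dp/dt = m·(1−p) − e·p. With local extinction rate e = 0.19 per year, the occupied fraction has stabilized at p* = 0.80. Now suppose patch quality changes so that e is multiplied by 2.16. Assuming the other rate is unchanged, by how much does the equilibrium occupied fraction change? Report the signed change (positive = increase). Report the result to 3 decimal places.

-0.151

Balance m(1−p*) = e·p* gives m = e·p*/(1−p*) = 0.19×0.80000/0.20000 = 0.76000.
New p* = m/(m+e) = 0.76000/(0.76000+0.41040) = 0.64935.
Δp* = 0.64935 − 0.80000 = -0.15065.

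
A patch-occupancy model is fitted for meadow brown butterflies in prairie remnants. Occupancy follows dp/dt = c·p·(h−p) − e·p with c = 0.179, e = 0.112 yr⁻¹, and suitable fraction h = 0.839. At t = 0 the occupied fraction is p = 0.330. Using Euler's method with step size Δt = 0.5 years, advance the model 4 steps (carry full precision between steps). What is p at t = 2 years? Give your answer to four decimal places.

Update rule: p ← p + [c·p·(h−p) − e·p]·Δt with Δt = 0.5.
step 1: Δp = -0.00345, p = 0.32655
step 2: Δp = -0.00331, p = 0.32324
step 3: Δp = -0.00318, p = 0.32006
step 4: Δp = -0.00306, p = 0.31700

0.3170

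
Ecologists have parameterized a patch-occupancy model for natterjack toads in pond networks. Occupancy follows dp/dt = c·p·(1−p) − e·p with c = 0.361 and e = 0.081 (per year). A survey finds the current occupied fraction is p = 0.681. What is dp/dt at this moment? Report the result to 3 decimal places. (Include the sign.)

0.023

Colonization term: c·p·(1−p) = 0.361×0.681×0.3190 = 0.07842.
Extinction term: e·p = 0.05516.
dp/dt = 0.07842 − 0.05516 = 0.02326.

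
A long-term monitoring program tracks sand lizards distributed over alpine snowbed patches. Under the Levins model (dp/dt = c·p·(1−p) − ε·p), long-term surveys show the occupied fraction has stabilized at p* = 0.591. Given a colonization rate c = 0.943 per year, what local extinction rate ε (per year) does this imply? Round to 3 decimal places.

0.386

At equilibrium c(1−p*) = ε.
ε = 0.943 × (1 − 0.591) = 0.943 × 0.4090 = 0.3857.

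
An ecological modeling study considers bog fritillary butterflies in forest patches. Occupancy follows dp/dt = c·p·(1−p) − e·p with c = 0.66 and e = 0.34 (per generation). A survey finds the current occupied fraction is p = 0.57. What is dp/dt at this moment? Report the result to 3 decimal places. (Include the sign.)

-0.032

Colonization term: c·p·(1−p) = 0.66×0.57×0.4300 = 0.16177.
Extinction term: e·p = 0.19380.
dp/dt = 0.16177 − 0.19380 = -0.03203.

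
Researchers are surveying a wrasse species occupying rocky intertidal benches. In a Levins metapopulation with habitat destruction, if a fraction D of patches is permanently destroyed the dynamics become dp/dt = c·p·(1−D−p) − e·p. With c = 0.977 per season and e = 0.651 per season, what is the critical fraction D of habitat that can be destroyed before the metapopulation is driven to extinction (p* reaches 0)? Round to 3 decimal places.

The nontrivial equilibrium is p* = (1−D) − e/c; extinction occurs when this hits zero.
So D_crit = 1 − e/c = 1 − 0.651/0.977 = 1 − 0.6663 = 0.3337.
This equals the undisturbed p*, a classic result of Lande's extension.

0.334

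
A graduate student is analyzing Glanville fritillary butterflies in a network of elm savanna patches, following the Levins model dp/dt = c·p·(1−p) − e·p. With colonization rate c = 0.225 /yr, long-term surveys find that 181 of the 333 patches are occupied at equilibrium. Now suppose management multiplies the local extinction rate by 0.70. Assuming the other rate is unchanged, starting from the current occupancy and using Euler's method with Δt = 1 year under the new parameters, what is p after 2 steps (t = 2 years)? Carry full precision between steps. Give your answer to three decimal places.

Observed p* = 181/333 = 0.54354.
Balance c(1−p*) = e gives e = 0.225×(1 − 0.54354) = 0.10270.
Starting from p₀ = 0.54354; update p ← p + (dp/dt)·Δt with the new parameters.
step 1: Δp = +0.01675, p = 0.56029
step 2: Δp = +0.01515, p = 0.57544

0.575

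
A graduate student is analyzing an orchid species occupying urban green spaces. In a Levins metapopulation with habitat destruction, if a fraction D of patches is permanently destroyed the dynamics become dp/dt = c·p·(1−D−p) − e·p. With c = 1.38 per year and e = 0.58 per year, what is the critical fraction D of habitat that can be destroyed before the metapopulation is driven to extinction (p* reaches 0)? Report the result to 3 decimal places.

The nontrivial equilibrium is p* = (1−D) − e/c; extinction occurs when this hits zero.
So D_crit = 1 − e/c = 1 − 0.58/1.38 = 1 − 0.4203 = 0.5797.
This equals the undisturbed p*, a classic result of Lande's extension.

0.580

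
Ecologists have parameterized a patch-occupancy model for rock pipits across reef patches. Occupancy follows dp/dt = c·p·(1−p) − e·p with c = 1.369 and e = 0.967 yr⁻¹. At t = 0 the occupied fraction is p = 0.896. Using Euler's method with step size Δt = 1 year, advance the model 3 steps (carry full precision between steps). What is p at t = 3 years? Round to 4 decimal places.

Update rule: p ← p + [c·p·(1−p) − e·p]·Δt with Δt = 1.
p: 0.89600 → 0.15714  (Δp = -0.73886)
p: 0.15714 → 0.18650  (Δp = +0.02937)
p: 0.18650 → 0.21386  (Δp = +0.02736)

0.2139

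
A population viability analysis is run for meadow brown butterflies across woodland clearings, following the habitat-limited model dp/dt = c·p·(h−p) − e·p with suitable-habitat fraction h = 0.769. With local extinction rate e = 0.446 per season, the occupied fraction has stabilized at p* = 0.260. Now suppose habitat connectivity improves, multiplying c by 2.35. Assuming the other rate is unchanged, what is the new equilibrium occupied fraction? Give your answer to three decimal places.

0.552

Balance c(h−p*) = e gives c = e/(0.769 − 0.26000) = 0.446/0.50900 = 0.87623.
New p* = 0.769 − e/c = 0.769 − 0.44600/2.05914 = 0.55240.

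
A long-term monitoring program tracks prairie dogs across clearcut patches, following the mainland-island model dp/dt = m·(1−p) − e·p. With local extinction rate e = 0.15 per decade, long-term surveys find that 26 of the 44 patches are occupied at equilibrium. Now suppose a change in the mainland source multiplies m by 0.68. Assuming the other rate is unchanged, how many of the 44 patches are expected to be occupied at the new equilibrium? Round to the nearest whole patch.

22

Observed p* = 26/44 = 0.59091.
Balance m(1−p*) = e·p* gives m = e·p*/(1−p*) = 0.15×0.59091/0.40909 = 0.21667.
New p* = m/(m+e) = 0.14734/(0.14734+0.15000) = 0.49553.
Expected occupied = 44 × 0.49553 = 21.80 ≈ 22.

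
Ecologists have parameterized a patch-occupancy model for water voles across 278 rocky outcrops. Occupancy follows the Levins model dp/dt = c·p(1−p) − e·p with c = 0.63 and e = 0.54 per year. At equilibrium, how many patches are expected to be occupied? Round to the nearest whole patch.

40

p* = 1 − e/c = 1 − 0.54/0.63 = 0.1429.
Expected occupied patches = N × p* = 278 × 0.1429 = 39.71 ≈ 40.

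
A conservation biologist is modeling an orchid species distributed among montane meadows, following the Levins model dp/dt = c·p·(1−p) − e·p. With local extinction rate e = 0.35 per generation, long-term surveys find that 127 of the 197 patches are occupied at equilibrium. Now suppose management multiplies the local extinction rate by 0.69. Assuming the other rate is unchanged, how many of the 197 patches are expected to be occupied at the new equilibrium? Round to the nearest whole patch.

Observed p* = 127/197 = 0.64467.
Balance c(1−p*) = e gives c = e/(1 − 0.64467) = 0.35/0.35533 = 0.98500.
New p* = 1 − e/c = 1 − 0.24150/0.98500 = 0.75482.
Expected occupied = 197 × 0.75482 = 148.70 ≈ 149.

149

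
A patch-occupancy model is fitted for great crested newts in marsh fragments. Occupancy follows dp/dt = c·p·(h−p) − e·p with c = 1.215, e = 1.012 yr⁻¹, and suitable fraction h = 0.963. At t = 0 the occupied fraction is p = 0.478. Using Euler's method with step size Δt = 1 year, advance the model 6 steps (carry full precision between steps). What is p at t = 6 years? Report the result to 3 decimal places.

0.163

Update rule: p ← p + [c·p·(h−p) − e·p]·Δt with Δt = 1.
t = 1: p = 0.47800 + (-0.20206) = 0.27594
t = 2: p = 0.27594 + (-0.04890) = 0.22704
t = 3: p = 0.22704 + (-0.02675) = 0.20029
t = 4: p = 0.20029 + (-0.01709) = 0.18320
t = 5: p = 0.18320 + (-0.01183) = 0.17138
t = 6: p = 0.17138 + (-0.00860) = 0.16278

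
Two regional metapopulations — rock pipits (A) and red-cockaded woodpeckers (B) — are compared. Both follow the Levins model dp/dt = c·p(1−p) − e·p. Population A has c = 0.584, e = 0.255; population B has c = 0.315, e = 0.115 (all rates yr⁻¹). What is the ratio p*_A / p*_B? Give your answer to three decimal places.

A: p*_A = 1 − 0.255/0.584 = 0.5634.
B: p*_B = 1 − 0.115/0.315 = 0.6349.
p*_A / p*_B = 0.5634/0.6349 = 0.8873.

0.887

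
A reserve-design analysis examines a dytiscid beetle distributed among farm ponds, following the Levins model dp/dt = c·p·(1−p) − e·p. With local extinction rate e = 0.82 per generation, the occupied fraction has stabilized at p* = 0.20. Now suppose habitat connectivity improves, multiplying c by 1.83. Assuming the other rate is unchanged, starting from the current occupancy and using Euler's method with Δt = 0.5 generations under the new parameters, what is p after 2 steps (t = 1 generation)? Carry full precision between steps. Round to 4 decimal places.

Balance c(1−p*) = e gives c = e/(1 − 0.20000) = 0.82/0.80000 = 1.02500.
Starting from p₀ = 0.20000; update p ← p + (dp/dt)·Δt with the new parameters.
p: 0.20000 → 0.26806  (Δp = +0.06806)
p: 0.26806 → 0.34217  (Δp = +0.07411)

0.3422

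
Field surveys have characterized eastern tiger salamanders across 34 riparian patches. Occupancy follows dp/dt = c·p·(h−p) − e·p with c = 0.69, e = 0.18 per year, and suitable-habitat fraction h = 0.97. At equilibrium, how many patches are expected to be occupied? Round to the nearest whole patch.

p* = h − e/c = 0.97 − 0.2609 = 0.7091.
Expected occupied patches = N × p* = 34 × 0.7091 = 24.11 ≈ 24.

24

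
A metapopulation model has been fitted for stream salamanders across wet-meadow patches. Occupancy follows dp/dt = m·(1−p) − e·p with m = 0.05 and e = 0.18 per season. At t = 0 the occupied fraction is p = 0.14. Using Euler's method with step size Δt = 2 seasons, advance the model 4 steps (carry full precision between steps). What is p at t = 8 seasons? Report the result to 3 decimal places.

Update rule: p ← p + [m·(1−p) − e·p]·Δt with Δt = 2.
p: 0.14000 → 0.17560  (Δp = +0.03560)
p: 0.17560 → 0.19482  (Δp = +0.01922)
p: 0.19482 → 0.20520  (Δp = +0.01038)
p: 0.20520 → 0.21081  (Δp = +0.00561)

0.211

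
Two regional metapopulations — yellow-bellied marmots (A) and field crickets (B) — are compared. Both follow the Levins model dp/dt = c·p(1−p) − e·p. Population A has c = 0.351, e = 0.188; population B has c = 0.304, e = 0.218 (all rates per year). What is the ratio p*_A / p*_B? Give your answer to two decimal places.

1.64

A: p*_A = 1 − 0.188/0.351 = 0.4644.
B: p*_B = 1 − 0.218/0.304 = 0.2829.
p*_A / p*_B = 0.4644/0.2829 = 1.6416.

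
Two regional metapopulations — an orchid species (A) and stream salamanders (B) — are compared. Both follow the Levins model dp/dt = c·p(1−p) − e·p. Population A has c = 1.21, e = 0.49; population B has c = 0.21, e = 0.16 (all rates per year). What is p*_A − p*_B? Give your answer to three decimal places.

A: p*_A = 1 − 0.49/1.21 = 0.5950.
B: p*_B = 1 − 0.16/0.21 = 0.2381.
p*_A − p*_B = 0.5950 − 0.2381 = 0.3569.

0.357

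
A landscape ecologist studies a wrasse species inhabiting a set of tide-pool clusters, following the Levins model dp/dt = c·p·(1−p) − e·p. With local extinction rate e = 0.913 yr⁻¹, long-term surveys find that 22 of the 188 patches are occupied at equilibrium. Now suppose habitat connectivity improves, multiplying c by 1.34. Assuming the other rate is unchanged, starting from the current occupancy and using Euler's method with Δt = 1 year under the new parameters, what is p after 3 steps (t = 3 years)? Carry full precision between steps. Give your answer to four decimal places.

Observed p* = 22/188 = 0.11702.
Balance c(1−p*) = e gives c = e/(1 − 0.11702) = 0.913/0.88298 = 1.03400.
Starting from p₀ = 0.11702; update p ← p + (dp/dt)·Δt with the new parameters.
p: 0.11702 → 0.15335  (Δp = +0.03633)
p: 0.15335 → 0.19323  (Δp = +0.03988)
p: 0.19323 → 0.23281  (Δp = +0.03958)

0.2328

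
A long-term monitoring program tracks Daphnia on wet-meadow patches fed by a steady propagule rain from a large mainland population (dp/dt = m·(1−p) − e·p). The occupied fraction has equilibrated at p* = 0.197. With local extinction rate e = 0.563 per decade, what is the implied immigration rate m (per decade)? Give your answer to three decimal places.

At equilibrium m(1−p*) = e·p*, so m = e·p*/(1−p*).
m = 0.563 × 0.197 / 0.8030 = 0.1109/0.8030 = 0.1381.

0.138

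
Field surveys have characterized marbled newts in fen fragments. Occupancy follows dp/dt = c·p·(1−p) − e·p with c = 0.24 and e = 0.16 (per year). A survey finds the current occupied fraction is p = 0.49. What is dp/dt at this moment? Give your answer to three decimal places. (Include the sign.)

Colonization term: c·p·(1−p) = 0.24×0.49×0.5100 = 0.05998.
Extinction term: e·p = 0.07840.
dp/dt = 0.05998 − 0.07840 = -0.01842.

-0.018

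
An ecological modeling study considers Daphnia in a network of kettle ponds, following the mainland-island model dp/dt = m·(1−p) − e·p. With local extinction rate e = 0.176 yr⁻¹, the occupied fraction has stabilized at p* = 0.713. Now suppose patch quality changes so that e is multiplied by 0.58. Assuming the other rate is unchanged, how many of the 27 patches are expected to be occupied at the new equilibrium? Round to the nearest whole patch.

22

Balance m(1−p*) = e·p* gives m = e·p*/(1−p*) = 0.176×0.71300/0.28700 = 0.43724.
New p* = m/(m+e) = 0.43724/(0.43724+0.10208) = 0.81072.
Expected occupied = 27 × 0.81072 = 21.89 ≈ 22.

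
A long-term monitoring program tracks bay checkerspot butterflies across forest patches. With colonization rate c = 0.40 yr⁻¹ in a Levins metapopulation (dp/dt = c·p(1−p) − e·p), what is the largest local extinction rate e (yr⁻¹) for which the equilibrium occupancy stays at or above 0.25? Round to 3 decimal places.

0.300

1 − e/c ≥ 0.25 ⇒ e ≤ c(1 − 0.25) = 0.40 × 0.7500.
e_max = 0.3000.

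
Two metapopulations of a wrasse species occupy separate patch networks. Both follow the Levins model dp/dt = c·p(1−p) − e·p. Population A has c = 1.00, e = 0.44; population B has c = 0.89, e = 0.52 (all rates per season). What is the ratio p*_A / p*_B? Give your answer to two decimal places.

1.35

A: p*_A = 1 − 0.44/1.00 = 0.5600.
B: p*_B = 1 − 0.52/0.89 = 0.4157.
p*_A / p*_B = 0.5600/0.4157 = 1.3470.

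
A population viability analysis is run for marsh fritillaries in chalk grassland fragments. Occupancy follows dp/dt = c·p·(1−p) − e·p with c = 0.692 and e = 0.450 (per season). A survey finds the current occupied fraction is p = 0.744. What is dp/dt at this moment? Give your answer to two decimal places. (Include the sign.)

-0.20

Colonization term: c·p·(1−p) = 0.692×0.744×0.2560 = 0.13180.
Extinction term: e·p = 0.33480.
dp/dt = 0.13180 − 0.33480 = -0.20300.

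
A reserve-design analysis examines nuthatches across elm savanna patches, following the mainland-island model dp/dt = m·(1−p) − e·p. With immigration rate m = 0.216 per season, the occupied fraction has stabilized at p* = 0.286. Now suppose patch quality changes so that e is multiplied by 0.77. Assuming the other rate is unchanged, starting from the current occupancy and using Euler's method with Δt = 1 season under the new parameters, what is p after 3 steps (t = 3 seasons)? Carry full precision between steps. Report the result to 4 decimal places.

0.3394

Balance m(1−p*) = e·p* gives e = m(1−p*)/p* = 0.216×0.71400/0.28600 = 0.53924.
Starting from p₀ = 0.28600; update p ← p + (dp/dt)·Δt with the new parameters.
  1  |  dp/dt·Δt = +0.035472  |  p_1 = 0.321472
  2  |  dp/dt·Δt = +0.013081  |  p_2 = 0.334553
  3  |  dp/dt·Δt = +0.004824  |  p_3 = 0.339377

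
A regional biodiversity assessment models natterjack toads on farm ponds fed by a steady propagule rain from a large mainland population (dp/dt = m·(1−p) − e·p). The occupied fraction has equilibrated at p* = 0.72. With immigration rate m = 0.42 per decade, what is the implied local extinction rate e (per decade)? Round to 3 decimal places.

At equilibrium m(1−p*) = e·p*, so e = m(1−p*)/p*.
e = 0.42 × 0.2800 / 0.72 = 0.1633.

0.163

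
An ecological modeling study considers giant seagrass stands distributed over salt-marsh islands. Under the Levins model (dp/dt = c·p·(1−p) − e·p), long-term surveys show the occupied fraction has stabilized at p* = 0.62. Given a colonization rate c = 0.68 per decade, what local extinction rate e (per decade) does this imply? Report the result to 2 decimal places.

0.26

At equilibrium c(1−p*) = e.
e = 0.68 × (1 − 0.62) = 0.68 × 0.3800 = 0.2584.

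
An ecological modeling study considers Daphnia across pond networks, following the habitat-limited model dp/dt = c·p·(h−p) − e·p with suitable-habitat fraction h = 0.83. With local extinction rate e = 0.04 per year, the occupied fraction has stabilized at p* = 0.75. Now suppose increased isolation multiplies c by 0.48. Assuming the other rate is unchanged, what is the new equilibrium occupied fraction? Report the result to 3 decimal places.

0.663

Balance c(h−p*) = e gives c = e/(0.83 − 0.75000) = 0.04/0.08000 = 0.50000.
New p* = 0.83 − e/c = 0.83 − 0.04000/0.24000 = 0.66333.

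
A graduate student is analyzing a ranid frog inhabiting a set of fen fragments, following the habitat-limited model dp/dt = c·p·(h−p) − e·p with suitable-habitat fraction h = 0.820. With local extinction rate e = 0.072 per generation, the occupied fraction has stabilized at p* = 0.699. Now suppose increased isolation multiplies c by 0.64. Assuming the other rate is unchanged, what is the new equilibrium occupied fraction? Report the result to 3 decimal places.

Balance c(h−p*) = e gives c = e/(0.82 − 0.69900) = 0.072/0.12100 = 0.59504.
New p* = 0.82 − e/c = 0.82 − 0.07200/0.38083 = 0.63094.

0.631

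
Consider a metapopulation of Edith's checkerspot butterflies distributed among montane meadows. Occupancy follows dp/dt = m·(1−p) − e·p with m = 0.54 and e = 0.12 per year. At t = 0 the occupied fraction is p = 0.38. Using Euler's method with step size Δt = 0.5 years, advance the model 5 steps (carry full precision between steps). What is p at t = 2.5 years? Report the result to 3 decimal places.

Update rule: p ← p + [m·(1−p) − e·p]·Δt with Δt = 0.5.
  1  |  dp/dt·Δt = +0.144600  |  p_1 = 0.524600
  2  |  dp/dt·Δt = +0.096882  |  p_2 = 0.621482
  3  |  dp/dt·Δt = +0.064911  |  p_3 = 0.686393
  4  |  dp/dt·Δt = +0.043490  |  p_4 = 0.729883
  5  |  dp/dt·Δt = +0.029139  |  p_5 = 0.759022

0.759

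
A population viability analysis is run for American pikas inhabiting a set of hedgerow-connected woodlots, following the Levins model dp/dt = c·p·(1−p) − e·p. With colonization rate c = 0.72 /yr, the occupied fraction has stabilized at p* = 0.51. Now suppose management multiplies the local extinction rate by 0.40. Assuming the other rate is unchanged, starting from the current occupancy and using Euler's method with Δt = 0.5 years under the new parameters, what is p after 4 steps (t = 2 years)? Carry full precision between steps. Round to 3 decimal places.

0.690

Balance c(1−p*) = e gives e = 0.72×(1 − 0.51000) = 0.35280.
Starting from p₀ = 0.51000; update p ← p + (dp/dt)·Δt with the new parameters.
step 1: Δp = +0.05398, p = 0.56398
step 2: Δp = +0.04873, p = 0.61271
step 3: Δp = +0.04219, p = 0.65490
step 4: Δp = +0.03515, p = 0.69006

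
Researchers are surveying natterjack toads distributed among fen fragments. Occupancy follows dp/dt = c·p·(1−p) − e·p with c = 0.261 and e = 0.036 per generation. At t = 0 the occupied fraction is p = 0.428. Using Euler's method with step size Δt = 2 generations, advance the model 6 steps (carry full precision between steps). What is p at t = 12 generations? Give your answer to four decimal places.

0.8248

Update rule: p ← p + [c·p·(1−p) − e·p]·Δt with Δt = 2.
  1  |  dp/dt·Δt = +0.096978  |  p_1 = 0.524978
  2  |  dp/dt·Δt = +0.092376  |  p_2 = 0.617354
  3  |  dp/dt·Δt = +0.078862  |  p_3 = 0.696215
  4  |  dp/dt·Δt = +0.060275  |  p_4 = 0.756491
  5  |  dp/dt·Δt = +0.041692  |  p_5 = 0.798182
  6  |  dp/dt·Δt = +0.026618  |  p_6 = 0.824801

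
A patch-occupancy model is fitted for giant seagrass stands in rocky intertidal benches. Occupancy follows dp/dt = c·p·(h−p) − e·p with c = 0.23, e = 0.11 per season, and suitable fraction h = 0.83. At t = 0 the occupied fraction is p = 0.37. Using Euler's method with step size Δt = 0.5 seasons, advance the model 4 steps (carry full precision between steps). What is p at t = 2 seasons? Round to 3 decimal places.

0.367

Update rule: p ← p + [c·p·(h−p) − e·p]·Δt with Δt = 0.5.
step 1: Δp = -0.00078, p = 0.36922
step 2: Δp = -0.00074, p = 0.36848
step 3: Δp = -0.00071, p = 0.36777
step 4: Δp = -0.00068, p = 0.36709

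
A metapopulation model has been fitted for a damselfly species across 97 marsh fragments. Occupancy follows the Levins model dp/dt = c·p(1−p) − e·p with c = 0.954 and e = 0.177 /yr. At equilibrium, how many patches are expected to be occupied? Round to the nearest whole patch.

p* = 1 − e/c = 1 − 0.177/0.954 = 0.8145.
Expected occupied patches = N × p* = 97 × 0.8145 = 79.00 ≈ 79.

79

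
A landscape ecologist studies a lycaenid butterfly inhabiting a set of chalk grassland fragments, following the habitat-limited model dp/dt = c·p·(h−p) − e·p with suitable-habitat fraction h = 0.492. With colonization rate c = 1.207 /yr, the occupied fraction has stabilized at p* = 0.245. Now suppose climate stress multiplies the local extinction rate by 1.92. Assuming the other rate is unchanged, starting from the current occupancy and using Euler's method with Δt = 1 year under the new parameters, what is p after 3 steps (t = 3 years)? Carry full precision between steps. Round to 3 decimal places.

Balance c(h−p*) = e gives e = 1.207×(0.492 − 0.24500) = 0.29813.
Starting from p₀ = 0.24500; update p ← p + (dp/dt)·Δt with the new parameters.
t = 1: p = 0.24500 + (-0.06720) = 0.17780
t = 2: p = 0.17780 + (-0.03435) = 0.14346
t = 3: p = 0.14346 + (-0.02176) = 0.12169

0.122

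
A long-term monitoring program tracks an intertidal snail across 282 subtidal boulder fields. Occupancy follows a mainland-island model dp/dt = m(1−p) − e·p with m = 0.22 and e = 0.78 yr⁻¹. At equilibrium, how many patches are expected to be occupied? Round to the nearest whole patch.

p* = m/(m+e) = 0.22/1.0000 = 0.2200.
Expected occupied patches = N × p* = 282 × 0.2200 = 62.04 ≈ 62.

62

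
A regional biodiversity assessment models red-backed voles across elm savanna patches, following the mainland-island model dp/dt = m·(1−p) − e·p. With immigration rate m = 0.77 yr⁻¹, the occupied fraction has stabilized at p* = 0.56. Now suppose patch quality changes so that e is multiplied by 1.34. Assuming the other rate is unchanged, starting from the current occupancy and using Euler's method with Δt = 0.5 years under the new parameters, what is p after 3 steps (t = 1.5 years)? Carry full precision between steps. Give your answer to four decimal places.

Balance m(1−p*) = e·p* gives e = m(1−p*)/p* = 0.77×0.44000/0.56000 = 0.60500.
Starting from p₀ = 0.56000; update p ← p + (dp/dt)·Δt with the new parameters.
t = 0.5: p = 0.56000 + (-0.05760) = 0.50240
t = 1: p = 0.50240 + (-0.01208) = 0.49033
t = 1.5: p = 0.49033 + (-0.00253) = 0.48780

0.4878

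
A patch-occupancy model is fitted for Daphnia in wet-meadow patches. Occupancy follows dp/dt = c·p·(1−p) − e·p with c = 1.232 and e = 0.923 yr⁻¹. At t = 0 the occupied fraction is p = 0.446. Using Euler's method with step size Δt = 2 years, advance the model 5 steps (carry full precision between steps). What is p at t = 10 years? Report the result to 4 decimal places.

0.2503

Update rule: p ← p + [c·p·(1−p) − e·p]·Δt with Δt = 2.
  1  |  dp/dt·Δt = -0.214501  |  p_1 = 0.231499
  2  |  dp/dt·Δt = +0.011016  |  p_2 = 0.242515
  3  |  dp/dt·Δt = +0.004958  |  p_3 = 0.247473
  4  |  dp/dt·Δt = +0.002036  |  p_4 = 0.249509
  5  |  dp/dt·Δt = +0.000801  |  p_5 = 0.250310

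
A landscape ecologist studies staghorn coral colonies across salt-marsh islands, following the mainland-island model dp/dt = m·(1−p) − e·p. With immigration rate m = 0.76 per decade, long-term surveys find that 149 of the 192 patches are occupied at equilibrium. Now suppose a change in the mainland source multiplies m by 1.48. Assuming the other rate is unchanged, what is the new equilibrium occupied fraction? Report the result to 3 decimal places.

0.837

Observed p* = 149/192 = 0.77604.
Balance m(1−p*) = e·p* gives e = m(1−p*)/p* = 0.76×0.22396/0.77604 = 0.21933.
New p* = m/(m+e) = 1.12480/(1.12480+0.21933) = 0.83682.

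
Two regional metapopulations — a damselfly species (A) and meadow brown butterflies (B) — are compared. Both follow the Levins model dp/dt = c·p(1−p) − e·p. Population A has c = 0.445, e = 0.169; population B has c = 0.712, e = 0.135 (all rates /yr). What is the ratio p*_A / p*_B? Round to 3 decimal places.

0.765

A: p*_A = 1 − 0.169/0.445 = 0.6202.
B: p*_B = 1 − 0.135/0.712 = 0.8104.
p*_A / p*_B = 0.6202/0.8104 = 0.7653.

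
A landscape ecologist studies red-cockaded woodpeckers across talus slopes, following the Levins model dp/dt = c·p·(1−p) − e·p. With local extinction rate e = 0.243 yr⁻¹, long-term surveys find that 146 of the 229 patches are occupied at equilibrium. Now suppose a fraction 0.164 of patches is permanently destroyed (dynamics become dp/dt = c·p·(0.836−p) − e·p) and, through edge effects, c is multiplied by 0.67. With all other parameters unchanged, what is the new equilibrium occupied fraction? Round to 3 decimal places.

Observed p* = 146/229 = 0.63755.
Balance c(1−p*) = e gives c = e/(1 − 0.63755) = 0.243/0.36245 = 0.67044.
New p* = 0.836 − e/c = 0.836 − 0.24300/0.44919 = 0.29503.

0.295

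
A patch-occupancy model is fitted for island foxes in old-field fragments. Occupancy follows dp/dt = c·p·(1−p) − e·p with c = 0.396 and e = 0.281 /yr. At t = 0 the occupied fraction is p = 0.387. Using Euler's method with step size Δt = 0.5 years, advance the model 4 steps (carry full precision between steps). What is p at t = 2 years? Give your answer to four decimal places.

0.3613

Update rule: p ← p + [c·p·(1−p) − e·p]·Δt with Δt = 0.5.
p: 0.38700 → 0.37960  (Δp = -0.00740)
p: 0.37960 → 0.37289  (Δp = -0.00670)
p: 0.37289 → 0.36680  (Δp = -0.00609)
p: 0.36680 → 0.36126  (Δp = -0.00555)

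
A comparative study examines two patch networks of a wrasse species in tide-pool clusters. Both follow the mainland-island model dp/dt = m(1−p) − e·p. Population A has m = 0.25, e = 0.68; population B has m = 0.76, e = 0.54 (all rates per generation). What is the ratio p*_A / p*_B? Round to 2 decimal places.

0.46

A: p*_A = m/(m+e) = 0.25/0.9300 = 0.2688.
B: p*_B = 0.76/1.3000 = 0.5846.
p*_A / p*_B = 0.2688/0.5846 = 0.4598.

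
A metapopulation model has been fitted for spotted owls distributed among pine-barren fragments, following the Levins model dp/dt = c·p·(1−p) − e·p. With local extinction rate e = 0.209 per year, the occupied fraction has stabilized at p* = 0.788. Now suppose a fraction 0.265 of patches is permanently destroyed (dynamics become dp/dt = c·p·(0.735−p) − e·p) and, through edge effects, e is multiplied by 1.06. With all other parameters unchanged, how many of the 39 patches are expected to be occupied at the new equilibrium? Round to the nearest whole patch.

Balance c(1−p*) = e gives c = e/(1 − 0.78800) = 0.209/0.21200 = 0.98585.
New p* = 0.735 − e/c = 0.735 − 0.22154/0.98585 = 0.51028.
Expected occupied = 39 × 0.51028 = 19.90 ≈ 20.

20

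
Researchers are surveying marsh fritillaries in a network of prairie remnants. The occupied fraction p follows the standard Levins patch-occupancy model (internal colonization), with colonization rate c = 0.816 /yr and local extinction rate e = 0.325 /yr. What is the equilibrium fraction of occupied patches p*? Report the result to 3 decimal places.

At equilibrium, colonization balances extinction: c·p*·(1−p*) = e·p*.
So p* = 1 − e/c = 1 − 0.325/0.816 = 1 − 0.3983 = 0.6017.

0.602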